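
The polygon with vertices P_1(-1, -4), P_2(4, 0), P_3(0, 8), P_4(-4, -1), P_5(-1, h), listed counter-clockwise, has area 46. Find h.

The doubled signed area Σ (x_i y_{i+1} − x_{i+1} y_i) is linear in h.
With h=0 it equals 83; the coefficient of h is -3 (from the two edges through P_5).
So -3·h + 83 = 2·46 = 92 ⇒ h = -3.

-3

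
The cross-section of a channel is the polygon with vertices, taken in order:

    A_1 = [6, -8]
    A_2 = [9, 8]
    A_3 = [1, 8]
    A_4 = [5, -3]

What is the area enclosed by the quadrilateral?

59.5

Cross-terms: 120, 64, -43, -22  ⇒  Σ = 119
Area = |Σ|/2 = 59.5.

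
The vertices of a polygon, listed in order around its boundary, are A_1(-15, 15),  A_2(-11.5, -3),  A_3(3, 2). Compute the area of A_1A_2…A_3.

139.25

Apply the surveyor's formula: 2A = Σ (x_i·y_{i+1} − x_{i+1}·y_i), indices taken mod 3.
Σ = (217.5) + (-14) + (75) = 278.5
Area = |Σ|/2 = 139.25.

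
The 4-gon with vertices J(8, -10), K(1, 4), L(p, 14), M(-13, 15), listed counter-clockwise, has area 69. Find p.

-10

The doubled signed area Σ (x_i y_{i+1} − x_{i+1} y_i) is linear in p.
With p=0 it equals 248; the coefficient of p is 11 (from the two edges through L).
So 11·p + 248 = 2·69 = 138 ⇒ p = -10.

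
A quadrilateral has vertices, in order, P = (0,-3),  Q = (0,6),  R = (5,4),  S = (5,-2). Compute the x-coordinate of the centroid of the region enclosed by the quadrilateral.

7/3

Apply the shoelace formula. First the cross-terms c_i = x_i·y_{i+1} − x_{i+1}·y_i:
  0, -30, -30, -15  ⇒  2A = -75, A = -37.5.
Then Σ (x_i + x_{i+1})·c_i = -525, so x̄ = -525 / (6·(-37.5)) = 7/3.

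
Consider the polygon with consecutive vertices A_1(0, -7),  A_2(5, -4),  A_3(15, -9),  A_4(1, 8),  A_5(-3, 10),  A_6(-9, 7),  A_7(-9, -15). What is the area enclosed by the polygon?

Apply the shoelace formula: 2A = Σ (x_i·y_{i+1} − x_{i+1}·y_i), indices taken mod 7.
Σ = (35) + (15) + (129) + (34) + (69) + (198) + (63) = 543
Area = |Σ|/2 = 271.5.

271.5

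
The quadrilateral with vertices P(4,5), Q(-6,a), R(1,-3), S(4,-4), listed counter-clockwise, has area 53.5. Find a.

5

The doubled signed area Σ (x_i y_{i+1} − x_{i+1} y_i) is linear in a.
With a=0 it equals 92; the coefficient of a is 3 (from the two edges through Q).
So 3·a + 92 = 2·53.5 = 107 ⇒ a = 5.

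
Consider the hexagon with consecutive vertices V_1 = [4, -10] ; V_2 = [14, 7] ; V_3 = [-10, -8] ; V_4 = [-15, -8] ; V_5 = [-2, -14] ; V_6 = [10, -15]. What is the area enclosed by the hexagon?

Apply the surveyor's formula: 2A = Σ (x_i·y_{i+1} − x_{i+1}·y_i), indices taken mod 6.
Cross-terms: 168, -42, -40, 194, 170, -40  ⇒  Σ = 410
Area = |Σ|/2 = 205.

205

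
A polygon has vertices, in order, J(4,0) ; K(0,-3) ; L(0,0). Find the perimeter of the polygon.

12

|JK| = √((-4)² + (-3)²) = √25 = 5
|KL| = √((0)² + (3)²) = √9 = 3
|LJ| = √((4)² + (0)²) = √16 = 4
Perimeter = 5 + 3 + 4 = 12.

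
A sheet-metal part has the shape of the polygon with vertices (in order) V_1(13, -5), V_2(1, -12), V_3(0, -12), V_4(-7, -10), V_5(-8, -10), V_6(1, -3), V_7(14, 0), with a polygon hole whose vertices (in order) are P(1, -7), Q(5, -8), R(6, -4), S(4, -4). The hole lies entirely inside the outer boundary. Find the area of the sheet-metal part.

114

Outer boundary:
Apply the surveyor's formula: 2A = Σ (x_i·y_{i+1} − x_{i+1}·y_i), indices taken mod 7.
Σ = (-151) + (-12) + (-84) + (-10) + (34) + (42) + (-70) = -251
Area = |Σ|/2 = 125.5.
Hole:
Apply Gauss's area formula: 2A = Σ (x_i·y_{i+1} − x_{i+1}·y_i), indices taken mod 4.
P→Q: (1)(-8) − (5)(-7) = 27
Q→R: (5)(-4) − (6)(-8) = 28
R→S: (6)(-4) − (4)(-4) = -8
S→P: (4)(-7) − (1)(-4) = -24
Σ = 23
Area = |Σ|/2 = 11.5.
Net area = 125.5 − 11.5 = 114.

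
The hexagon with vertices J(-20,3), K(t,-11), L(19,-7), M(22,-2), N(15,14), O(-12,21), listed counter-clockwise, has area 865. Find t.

The doubled signed area Σ (x_i y_{i+1} − x_{i+1} y_i) is linear in t.
With t=0 it equals 1750; the coefficient of t is -10 (from the two edges through K).
So -10·t + 1750 = 2·865 = 1730 ⇒ t = 2.

2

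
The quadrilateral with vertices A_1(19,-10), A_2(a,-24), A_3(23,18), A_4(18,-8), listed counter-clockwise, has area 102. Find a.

23

The doubled signed area Σ (x_i y_{i+1} − x_{i+1} y_i) is linear in a.
With a=0 it equals -440; the coefficient of a is 28 (from the two edges through A_2).
So 28·a + -440 = 2·102 = 204 ⇒ a = 23.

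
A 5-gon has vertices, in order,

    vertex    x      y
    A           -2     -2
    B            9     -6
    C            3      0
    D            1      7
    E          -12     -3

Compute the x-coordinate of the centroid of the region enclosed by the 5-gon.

-211/168

Apply Gauss's area formula. First the cross-terms c_i = x_i·y_{i+1} − x_{i+1}·y_i:
  30, 18, 21, 81, 18  ⇒  2A = 168, A = 84.
Then Σ (x_i + x_{i+1})·c_i = -633, so x̄ = -633 / (6·84) = -211/168.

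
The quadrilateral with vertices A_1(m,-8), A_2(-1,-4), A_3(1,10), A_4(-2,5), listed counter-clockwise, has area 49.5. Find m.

-8

Write out the shoelace sum; only the two edges meeting at A_1 involve m:
2·Area = [((-2)·(-8) − m·5) + (m·(-4) − (-1)·(-8))] + 19
       = -9·m + 27 = 99
⇒ m = -8.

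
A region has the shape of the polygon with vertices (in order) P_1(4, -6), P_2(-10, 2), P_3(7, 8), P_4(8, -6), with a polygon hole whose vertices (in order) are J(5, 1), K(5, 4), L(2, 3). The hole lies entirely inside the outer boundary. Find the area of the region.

Outer boundary:
Apply the surveyor's formula: 2A = Σ (x_i·y_{i+1} − x_{i+1}·y_i), indices taken mod 4.
Cross-terms: -52, -94, -106, -24  ⇒  Σ = -276
Area = |Σ|/2 = 138.
Hole:
Apply the shoelace formula: 2A = Σ (x_i·y_{i+1} − x_{i+1}·y_i), indices taken mod 3.
Σ = (15) + (7) + (-13) = 9
Area = |Σ|/2 = 4.5.
Net area = 138 − 4.5 = 133.5.

133.5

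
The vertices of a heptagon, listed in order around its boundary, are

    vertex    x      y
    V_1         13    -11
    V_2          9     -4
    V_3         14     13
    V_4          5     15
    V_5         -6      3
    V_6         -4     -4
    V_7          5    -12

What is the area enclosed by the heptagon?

Σ = (47) + (173) + (145) + (105) + (36) + (68) + (101) = 675
Area = |Σ|/2 = 337.5.

337.5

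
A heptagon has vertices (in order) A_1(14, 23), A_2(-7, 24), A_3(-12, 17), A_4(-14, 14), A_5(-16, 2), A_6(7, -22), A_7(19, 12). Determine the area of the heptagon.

1020.5

Σ = (497) + (169) + (70) + (196) + (338) + (502) + (269) = 2041
Area = |Σ|/2 = 1020.5.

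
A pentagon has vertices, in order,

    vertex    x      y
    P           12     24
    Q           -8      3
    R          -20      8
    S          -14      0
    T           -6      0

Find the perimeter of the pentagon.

90

|PQ| = √((-20)² + (-21)²) = √841 = 29
|QR| = √((-12)² + (5)²) = √169 = 13
|RS| = √((6)² + (-8)²) = √100 = 10
|ST| = √((8)² + (0)²) = √64 = 8
|TP| = √((18)² + (24)²) = √900 = 30
Perimeter = 29 + 13 + 10 + 8 + 30 = 90.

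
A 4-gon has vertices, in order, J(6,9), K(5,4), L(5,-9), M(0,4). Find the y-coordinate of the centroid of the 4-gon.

Apply the shoelace (surveyor's) formula. First the cross-terms c_i = x_i·y_{i+1} − x_{i+1}·y_i:
  -21, -65, 20, -24  ⇒  2A = -90, A = -45.
Then Σ (y_i + y_{i+1})·c_i = -360, so ȳ = -360 / (6·(-45)) = 4/3.

4/3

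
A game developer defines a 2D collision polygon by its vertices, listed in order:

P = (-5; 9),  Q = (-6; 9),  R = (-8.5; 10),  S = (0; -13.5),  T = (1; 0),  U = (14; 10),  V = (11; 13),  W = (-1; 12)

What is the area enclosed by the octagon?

215.875

Apply the shoelace (surveyor's) formula: 2A = Σ (x_i·y_{i+1} − x_{i+1}·y_i), indices taken mod 8.
P→Q: (-5)(9) − (-6)(9) = 9
Q→R: (-6)(10) − (-8.5)(9) = 16.5
R→S: (-8.5)(-13.5) − (0)(10) = 114.75
S→T: (0)(0) − (1)(-13.5) = 13.5
T→U: (1)(10) − (14)(0) = 10
U→V: (14)(13) − (11)(10) = 72
V→W: (11)(12) − (-1)(13) = 145
W→P: (-1)(9) − (-5)(12) = 51
Σ = 431.75
Area = |Σ|/2 = 215.875.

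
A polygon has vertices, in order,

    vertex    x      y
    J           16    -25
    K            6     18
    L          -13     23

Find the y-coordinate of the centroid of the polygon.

Apply the surveyor's formula. First the cross-terms c_i = x_i·y_{i+1} − x_{i+1}·y_i:
  438, 372, -43  ⇒  2A = 767, A = 383.5.
Then Σ (y_i + y_{i+1})·c_i = 12272, so ȳ = 12272 / (6·383.5) = 16/3.

16/3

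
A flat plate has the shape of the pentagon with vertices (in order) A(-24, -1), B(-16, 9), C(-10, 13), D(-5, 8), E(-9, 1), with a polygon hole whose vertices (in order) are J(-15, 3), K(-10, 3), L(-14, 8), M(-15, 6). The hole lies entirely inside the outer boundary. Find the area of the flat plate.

Outer boundary:
Apply the shoelace (surveyor's) formula: 2A = Σ (x_i·y_{i+1} − x_{i+1}·y_i), indices taken mod 5.
A→B: (-24)(9) − (-16)(-1) = -232
B→C: (-16)(13) − (-10)(9) = -118
C→D: (-10)(8) − (-5)(13) = -15
D→E: (-5)(1) − (-9)(8) = 67
E→A: (-9)(-1) − (-24)(1) = 33
Σ = -265
Area = |Σ|/2 = 132.5.
Hole:
Σ = (-15) + (-38) + (36) + (45) = 28
Area = |Σ|/2 = 14.
Net area = 132.5 − 14 = 118.5.

118.5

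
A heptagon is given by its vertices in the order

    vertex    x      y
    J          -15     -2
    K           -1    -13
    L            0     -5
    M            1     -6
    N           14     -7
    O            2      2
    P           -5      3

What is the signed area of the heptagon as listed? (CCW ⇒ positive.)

Apply the shoelace (surveyor's) formula: 2A = Σ (x_i·y_{i+1} − x_{i+1}·y_i), indices taken mod 7.
Σ = (193) + (5) + (5) + (77) + (42) + (16) + (55) = 393
Signed area = Σ/2 = 196.5 (positive ⇒ counter-clockwise traversal).

196.5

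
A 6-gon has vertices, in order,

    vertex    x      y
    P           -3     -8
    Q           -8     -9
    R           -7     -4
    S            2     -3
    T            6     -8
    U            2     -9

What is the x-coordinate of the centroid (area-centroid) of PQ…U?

-241/177

Apply Gauss's area formula. First the cross-terms c_i = x_i·y_{i+1} − x_{i+1}·y_i:
  -37, -31, 29, 2, -38, -43  ⇒  2A = -118, A = -59.
Then Σ (x_i + x_{i+1})·c_i = 482, so x̄ = 482 / (6·(-59)) = -241/177.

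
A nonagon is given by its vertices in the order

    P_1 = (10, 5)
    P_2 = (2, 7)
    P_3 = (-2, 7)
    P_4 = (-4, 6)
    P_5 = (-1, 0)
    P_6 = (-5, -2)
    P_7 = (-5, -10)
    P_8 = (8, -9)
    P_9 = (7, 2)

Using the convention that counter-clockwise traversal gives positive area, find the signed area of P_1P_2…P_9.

Σ = (60) + (28) + (16) + (6) + (2) + (40) + (125) + (79) + (15) = 371
Signed area = Σ/2 = 185.5 (positive ⇒ counter-clockwise traversal).

185.5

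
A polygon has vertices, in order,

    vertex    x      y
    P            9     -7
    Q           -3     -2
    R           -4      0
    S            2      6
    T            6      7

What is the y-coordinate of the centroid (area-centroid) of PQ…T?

Apply the shoelace formula. First the cross-terms c_i = x_i·y_{i+1} − x_{i+1}·y_i:
  -39, -8, -24, -22, -105  ⇒  2A = -198, A = -99.
Then Σ (y_i + y_{i+1})·c_i = -63, so ȳ = -63 / (6·(-99)) = 7/66.

7/66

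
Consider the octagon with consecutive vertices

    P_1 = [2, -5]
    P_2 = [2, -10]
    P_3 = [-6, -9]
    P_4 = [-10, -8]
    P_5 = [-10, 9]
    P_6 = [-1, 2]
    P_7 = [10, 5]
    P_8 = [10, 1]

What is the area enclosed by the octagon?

214

Cross-terms: -10, -78, -42, -170, -11, -25, -40, -52  ⇒  Σ = -428
Area = |Σ|/2 = 214.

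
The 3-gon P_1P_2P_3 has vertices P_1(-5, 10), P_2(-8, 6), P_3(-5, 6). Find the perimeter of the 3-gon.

|P_1P_2| = √((-3)² + (-4)²) = √25 = 5
|P_2P_3| = √((3)² + (0)²) = √9 = 3
|P_3P_1| = √((0)² + (4)²) = √16 = 4
Perimeter = 5 + 3 + 4 = 12.

12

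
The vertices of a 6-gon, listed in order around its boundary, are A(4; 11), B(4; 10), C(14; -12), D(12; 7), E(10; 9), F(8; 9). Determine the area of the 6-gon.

Apply the surveyor's formula: 2A = Σ (x_i·y_{i+1} − x_{i+1}·y_i), indices taken mod 6.
Σ = (-4) + (-188) + (242) + (38) + (18) + (52) = 158
Area = |Σ|/2 = 79.

79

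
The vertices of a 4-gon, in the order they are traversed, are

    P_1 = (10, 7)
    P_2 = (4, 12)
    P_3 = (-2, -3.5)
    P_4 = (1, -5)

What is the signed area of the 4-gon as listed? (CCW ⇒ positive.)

86.25

Apply the surveyor's formula: 2A = Σ (x_i·y_{i+1} − x_{i+1}·y_i), indices taken mod 4.
Σ = (92) + (10) + (13.5) + (57) = 172.5
Signed area = Σ/2 = 86.25 (positive ⇒ counter-clockwise traversal).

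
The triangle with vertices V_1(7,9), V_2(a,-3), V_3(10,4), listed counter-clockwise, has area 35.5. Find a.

0

Write out the shoelace sum; only the two edges meeting at V_2 involve a:
2·Area = [(7·(-3) − a·9) + (a·4 − 10·(-3))] + 62
       = -5·a + 71 = 71
⇒ a = 0.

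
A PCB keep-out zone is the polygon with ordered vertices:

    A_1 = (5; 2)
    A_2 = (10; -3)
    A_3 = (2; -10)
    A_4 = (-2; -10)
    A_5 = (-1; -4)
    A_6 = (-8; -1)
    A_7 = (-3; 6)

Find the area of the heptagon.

Apply Gauss's area formula: 2A = Σ (x_i·y_{i+1} − x_{i+1}·y_i), indices taken mod 7.
Σ = (-35) + (-94) + (-40) + (-2) + (-31) + (-51) + (-36) = -289
Area = |Σ|/2 = 144.5.

144.5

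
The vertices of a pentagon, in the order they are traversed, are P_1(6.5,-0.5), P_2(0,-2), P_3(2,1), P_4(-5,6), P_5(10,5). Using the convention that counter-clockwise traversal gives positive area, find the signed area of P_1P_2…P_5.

P_1→P_2: (6.5)(-2) − (0)(-0.5) = -13
P_2→P_3: (0)(1) − (2)(-2) = 4
P_3→P_4: (2)(6) − (-5)(1) = 17
P_4→P_5: (-5)(5) − (10)(6) = -85
P_5→P_1: (10)(-0.5) − (6.5)(5) = -37.5
Σ = -114.5
Signed area = Σ/2 = -57.25 (negative ⇒ clockwise traversal).

-57.25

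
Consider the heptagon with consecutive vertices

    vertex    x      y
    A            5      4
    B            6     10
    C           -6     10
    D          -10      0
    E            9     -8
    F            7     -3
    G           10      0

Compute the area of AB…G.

Cross-terms: 26, 120, 100, 80, 29, 30, 40  ⇒  Σ = 425
Area = |Σ|/2 = 212.5.

212.5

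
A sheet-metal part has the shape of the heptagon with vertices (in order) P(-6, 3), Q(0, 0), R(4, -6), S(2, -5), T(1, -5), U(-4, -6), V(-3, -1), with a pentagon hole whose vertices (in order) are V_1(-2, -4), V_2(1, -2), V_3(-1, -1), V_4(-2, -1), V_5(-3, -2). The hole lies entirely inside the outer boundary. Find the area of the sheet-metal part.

Outer boundary:
Σ = (0) + (0) + (-8) + (-5) + (-26) + (-14) + (-15) = -68
Area = |Σ|/2 = 34.
Hole:
Apply the surveyor's formula: 2A = Σ (x_i·y_{i+1} − x_{i+1}·y_i), indices taken mod 5.
Σ = (8) + (-3) + (-1) + (1) + (8) = 13
Area = |Σ|/2 = 6.5.
Net area = 34 − 6.5 = 27.5.

27.5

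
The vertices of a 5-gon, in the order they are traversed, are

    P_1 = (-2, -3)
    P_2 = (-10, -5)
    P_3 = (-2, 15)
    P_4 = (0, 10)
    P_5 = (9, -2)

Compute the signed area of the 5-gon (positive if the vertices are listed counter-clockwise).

P_1→P_2: (-2)(-5) − (-10)(-3) = -20
P_2→P_3: (-10)(15) − (-2)(-5) = -160
P_3→P_4: (-2)(10) − (0)(15) = -20
P_4→P_5: (0)(-2) − (9)(10) = -90
P_5→P_1: (9)(-3) − (-2)(-2) = -31
Σ = -321
Signed area = Σ/2 = -160.5 (negative ⇒ clockwise traversal).

-160.5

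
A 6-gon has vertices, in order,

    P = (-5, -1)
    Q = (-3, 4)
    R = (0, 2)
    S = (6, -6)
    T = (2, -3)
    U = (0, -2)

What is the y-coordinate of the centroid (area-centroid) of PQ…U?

Apply the shoelace formula. First the cross-terms c_i = x_i·y_{i+1} − x_{i+1}·y_i:
  -23, -6, -12, -6, -4, -10  ⇒  2A = -61, A = -30.5.
Then Σ (y_i + y_{i+1})·c_i = 47, so ȳ = 47 / (6·(-30.5)) = -47/183.

-47/183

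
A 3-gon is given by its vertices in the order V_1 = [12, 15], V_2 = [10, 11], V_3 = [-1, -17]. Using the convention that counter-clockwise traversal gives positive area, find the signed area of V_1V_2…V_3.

6

Apply the surveyor's formula: 2A = Σ (x_i·y_{i+1} − x_{i+1}·y_i), indices taken mod 3.
Σ = (-18) + (-159) + (189) = 12
Signed area = Σ/2 = 6 (positive ⇒ counter-clockwise traversal).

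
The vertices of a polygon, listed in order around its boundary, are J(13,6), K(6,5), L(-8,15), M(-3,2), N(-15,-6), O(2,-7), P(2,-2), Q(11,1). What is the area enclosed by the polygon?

J→K: (13)(5) − (6)(6) = 29
K→L: (6)(15) − (-8)(5) = 130
L→M: (-8)(2) − (-3)(15) = 29
M→N: (-3)(-6) − (-15)(2) = 48
N→O: (-15)(-7) − (2)(-6) = 117
O→P: (2)(-2) − (2)(-7) = 10
P→Q: (2)(1) − (11)(-2) = 24
Q→J: (11)(6) − (13)(1) = 53
Σ = 440
Area = |Σ|/2 = 220.

220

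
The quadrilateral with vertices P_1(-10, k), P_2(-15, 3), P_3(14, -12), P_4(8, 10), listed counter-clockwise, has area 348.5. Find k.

Write out the shoelace sum; only the two edges meeting at P_1 involve k:
2·Area = [(8·k − (-10)·10) + ((-10)·3 − (-15)·k)] + 374
       = 23·k + 444 = 697
⇒ k = 11.

11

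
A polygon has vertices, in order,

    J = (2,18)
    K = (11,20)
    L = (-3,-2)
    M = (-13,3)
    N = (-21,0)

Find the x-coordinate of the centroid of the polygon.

Apply the shoelace (surveyor's) formula. First the cross-terms c_i = x_i·y_{i+1} − x_{i+1}·y_i:
  -158, 38, -35, 63, -378  ⇒  2A = -470, A = -235.
Then Σ (x_i + x_{i+1})·c_i = 3850, so x̄ = 3850 / (6·(-235)) = -385/141.

-385/141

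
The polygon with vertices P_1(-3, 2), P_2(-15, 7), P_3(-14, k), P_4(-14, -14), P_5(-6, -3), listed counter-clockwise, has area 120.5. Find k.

The doubled signed area Σ (x_i y_{i+1} − x_{i+1} y_i) is linear in k.
With k=0 it equals 240; the coefficient of k is -1 (from the two edges through P_3).
So -1·k + 240 = 2·120.5 = 241 ⇒ k = -1.

-1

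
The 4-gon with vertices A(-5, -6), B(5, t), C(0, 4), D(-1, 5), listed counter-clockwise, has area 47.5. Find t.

-2

The doubled signed area Σ (x_i y_{i+1} − x_{i+1} y_i) is linear in t.
With t=0 it equals 85; the coefficient of t is -5 (from the two edges through B).
So -5·t + 85 = 2·47.5 = 95 ⇒ t = -2.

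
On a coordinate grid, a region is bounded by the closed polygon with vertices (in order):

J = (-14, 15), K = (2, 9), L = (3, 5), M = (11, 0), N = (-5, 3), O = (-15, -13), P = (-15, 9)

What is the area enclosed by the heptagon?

Apply Gauss's area formula: 2A = Σ (x_i·y_{i+1} − x_{i+1}·y_i), indices taken mod 7.
Σ = (-156) + (-17) + (-55) + (33) + (110) + (-330) + (-99) = -514
Area = |Σ|/2 = 257.

257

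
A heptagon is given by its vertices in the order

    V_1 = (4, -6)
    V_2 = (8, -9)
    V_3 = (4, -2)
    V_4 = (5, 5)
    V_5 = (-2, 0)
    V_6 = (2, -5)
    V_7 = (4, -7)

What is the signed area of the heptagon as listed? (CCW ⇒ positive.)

46

Apply the surveyor's formula: 2A = Σ (x_i·y_{i+1} − x_{i+1}·y_i), indices taken mod 7.
Σ = (12) + (20) + (30) + (10) + (10) + (6) + (4) = 92
Signed area = Σ/2 = 46 (positive ⇒ counter-clockwise traversal).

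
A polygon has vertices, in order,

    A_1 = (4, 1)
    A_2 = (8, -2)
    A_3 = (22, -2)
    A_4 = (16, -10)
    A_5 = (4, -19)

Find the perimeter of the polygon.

|A_1A_2| = √((4)² + (-3)²) = √25 = 5
|A_2A_3| = √((14)² + (0)²) = √196 = 14
|A_3A_4| = √((-6)² + (-8)²) = √100 = 10
|A_4A_5| = √((-12)² + (-9)²) = √225 = 15
|A_5A_1| = √((0)² + (20)²) = √400 = 20
Perimeter = 5 + 14 + 10 + 15 + 20 = 64.

64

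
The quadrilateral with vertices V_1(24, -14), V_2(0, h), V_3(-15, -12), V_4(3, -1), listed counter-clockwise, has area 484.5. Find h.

Write out the shoelace sum; only the two edges meeting at V_2 involve h:
2·Area = [(24·h − 0·(-14)) + (0·(-12) − (-15)·h)] + 33
       = 39·h + 33 = 969
⇒ h = 24.

24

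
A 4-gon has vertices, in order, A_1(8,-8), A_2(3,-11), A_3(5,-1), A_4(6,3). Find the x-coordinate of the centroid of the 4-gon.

355/63

Apply the shoelace (surveyor's) formula. First the cross-terms c_i = x_i·y_{i+1} − x_{i+1}·y_i:
  -64, 52, 21, -72  ⇒  2A = -63, A = -31.5.
Then Σ (x_i + x_{i+1})·c_i = -1065, so x̄ = -1065 / (6·(-31.5)) = 355/63.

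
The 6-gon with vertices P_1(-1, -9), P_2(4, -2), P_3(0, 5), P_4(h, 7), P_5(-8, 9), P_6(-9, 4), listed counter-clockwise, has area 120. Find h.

Write out the shoelace sum; only the two edges meeting at P_4 involve h:
2·Area = [(0·7 − h·5) + (h·9 − (-8)·7)] + 192
       = 4·h + 248 = 240
⇒ h = -2.

-2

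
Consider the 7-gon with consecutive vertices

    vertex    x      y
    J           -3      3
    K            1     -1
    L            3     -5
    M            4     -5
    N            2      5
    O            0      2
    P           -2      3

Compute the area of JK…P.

22

Apply the shoelace formula: 2A = Σ (x_i·y_{i+1} − x_{i+1}·y_i), indices taken mod 7.
Σ = (0) + (-2) + (5) + (30) + (4) + (4) + (3) = 44
Area = |Σ|/2 = 22.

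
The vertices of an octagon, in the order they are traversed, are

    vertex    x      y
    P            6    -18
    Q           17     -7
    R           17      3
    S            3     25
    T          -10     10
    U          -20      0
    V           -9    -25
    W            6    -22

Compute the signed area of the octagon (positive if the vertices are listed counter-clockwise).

P→Q: (6)(-7) − (17)(-18) = 264
Q→R: (17)(3) − (17)(-7) = 170
R→S: (17)(25) − (3)(3) = 416
S→T: (3)(10) − (-10)(25) = 280
T→U: (-10)(0) − (-20)(10) = 200
U→V: (-20)(-25) − (-9)(0) = 500
V→W: (-9)(-22) − (6)(-25) = 348
W→P: (6)(-18) − (6)(-22) = 24
Σ = 2202
Signed area = Σ/2 = 1101 (positive ⇒ counter-clockwise traversal).

1101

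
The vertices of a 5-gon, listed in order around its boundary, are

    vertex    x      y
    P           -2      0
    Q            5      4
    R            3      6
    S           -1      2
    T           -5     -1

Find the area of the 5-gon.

Apply the shoelace (surveyor's) formula: 2A = Σ (x_i·y_{i+1} − x_{i+1}·y_i), indices taken mod 5.
P→Q: (-2)(4) − (5)(0) = -8
Q→R: (5)(6) − (3)(4) = 18
R→S: (3)(2) − (-1)(6) = 12
S→T: (-1)(-1) − (-5)(2) = 11
T→P: (-5)(0) − (-2)(-1) = -2
Σ = 31
Area = |Σ|/2 = 15.5.

15.5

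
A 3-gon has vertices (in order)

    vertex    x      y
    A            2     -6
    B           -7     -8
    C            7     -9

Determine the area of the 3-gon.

18.5

Cross-terms: -58, 119, -24  ⇒  Σ = 37
Area = |Σ|/2 = 18.5.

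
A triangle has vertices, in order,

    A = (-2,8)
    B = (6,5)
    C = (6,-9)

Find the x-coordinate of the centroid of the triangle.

10/3

Apply the shoelace formula. First the cross-terms c_i = x_i·y_{i+1} − x_{i+1}·y_i:
  -58, -84, 30  ⇒  2A = -112, A = -56.
Then Σ (x_i + x_{i+1})·c_i = -1120, so x̄ = -1120 / (6·(-56)) = 10/3.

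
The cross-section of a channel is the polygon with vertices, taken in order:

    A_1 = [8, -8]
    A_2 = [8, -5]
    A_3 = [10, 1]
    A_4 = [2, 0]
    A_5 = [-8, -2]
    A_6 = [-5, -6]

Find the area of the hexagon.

A_1→A_2: (8)(-5) − (8)(-8) = 24
A_2→A_3: (8)(1) − (10)(-5) = 58
A_3→A_4: (10)(0) − (2)(1) = -2
A_4→A_5: (2)(-2) − (-8)(0) = -4
A_5→A_6: (-8)(-6) − (-5)(-2) = 38
A_6→A_1: (-5)(-8) − (8)(-6) = 88
Σ = 202
Area = |Σ|/2 = 101.

101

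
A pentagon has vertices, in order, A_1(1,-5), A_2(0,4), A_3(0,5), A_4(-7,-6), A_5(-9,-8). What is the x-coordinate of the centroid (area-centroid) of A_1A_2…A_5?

Apply the surveyor's formula. First the cross-terms c_i = x_i·y_{i+1} − x_{i+1}·y_i:
  4, 0, 35, 2, 53  ⇒  2A = 94, A = 47.
Then Σ (x_i + x_{i+1})·c_i = -697, so x̄ = -697 / (6·47) = -697/282.

-697/282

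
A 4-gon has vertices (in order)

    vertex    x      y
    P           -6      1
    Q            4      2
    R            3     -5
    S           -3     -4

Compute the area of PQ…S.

48

Σ = (-16) + (-26) + (-27) + (-27) = -96
Area = |Σ|/2 = 48.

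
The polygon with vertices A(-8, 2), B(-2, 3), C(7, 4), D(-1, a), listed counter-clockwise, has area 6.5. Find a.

Write out the shoelace sum; only the two edges meeting at D involve a:
2·Area = [(7·a − (-1)·4) + ((-1)·2 − (-8)·a)] + -49
       = 15·a + -47 = 13
⇒ a = 4.

4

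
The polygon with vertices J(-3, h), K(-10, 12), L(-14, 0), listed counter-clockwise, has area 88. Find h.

The doubled signed area Σ (x_i y_{i+1} − x_{i+1} y_i) is linear in h.
With h=0 it equals 132; the coefficient of h is -4 (from the two edges through J).
So -4·h + 132 = 2·88 = 176 ⇒ h = -11.

-11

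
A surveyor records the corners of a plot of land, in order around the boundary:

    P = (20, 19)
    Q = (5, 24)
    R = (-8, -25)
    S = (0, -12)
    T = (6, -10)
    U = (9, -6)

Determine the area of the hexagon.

482.5

Apply the shoelace formula: 2A = Σ (x_i·y_{i+1} − x_{i+1}·y_i), indices taken mod 6.
P→Q: (20)(24) − (5)(19) = 385
Q→R: (5)(-25) − (-8)(24) = 67
R→S: (-8)(-12) − (0)(-25) = 96
S→T: (0)(-10) − (6)(-12) = 72
T→U: (6)(-6) − (9)(-10) = 54
U→P: (9)(19) − (20)(-6) = 291
Σ = 965
Area = |Σ|/2 = 482.5.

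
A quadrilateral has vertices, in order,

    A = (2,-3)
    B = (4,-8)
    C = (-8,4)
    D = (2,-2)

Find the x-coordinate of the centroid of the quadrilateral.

-56/69

Apply the shoelace (surveyor's) formula. First the cross-terms c_i = x_i·y_{i+1} − x_{i+1}·y_i:
  -4, -48, 8, -2  ⇒  2A = -46, A = -23.
Then Σ (x_i + x_{i+1})·c_i = 112, so x̄ = 112 / (6·(-23)) = -56/69.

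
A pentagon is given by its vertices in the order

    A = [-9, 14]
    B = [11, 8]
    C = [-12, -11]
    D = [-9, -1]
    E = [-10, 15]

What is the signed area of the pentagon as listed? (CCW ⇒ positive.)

Cross-terms: -226, -25, -87, -145, -5  ⇒  Σ = -488
Signed area = Σ/2 = -244 (negative ⇒ clockwise traversal).

-244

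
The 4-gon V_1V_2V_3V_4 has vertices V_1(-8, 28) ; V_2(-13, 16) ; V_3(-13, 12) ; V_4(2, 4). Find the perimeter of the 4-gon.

60

|V_1V_2| = √((-5)² + (-12)²) = √169 = 13
|V_2V_3| = √((0)² + (-4)²) = √16 = 4
|V_3V_4| = √((15)² + (-8)²) = √289 = 17
|V_4V_1| = √((-10)² + (24)²) = √676 = 26
Perimeter = 13 + 4 + 17 + 26 = 60.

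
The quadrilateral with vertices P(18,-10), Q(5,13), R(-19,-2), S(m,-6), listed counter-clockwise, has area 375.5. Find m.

-1

Write out the shoelace sum; only the two edges meeting at S involve m:
2·Area = [((-19)·(-6) − m·(-2)) + (m·(-10) − 18·(-6))] + 521
       = -8·m + 743 = 751
⇒ m = -1.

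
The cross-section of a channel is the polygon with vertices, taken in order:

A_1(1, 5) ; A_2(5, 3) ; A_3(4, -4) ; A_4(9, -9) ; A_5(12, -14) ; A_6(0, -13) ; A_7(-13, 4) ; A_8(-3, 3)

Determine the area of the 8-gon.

Apply the shoelace formula: 2A = Σ (x_i·y_{i+1} − x_{i+1}·y_i), indices taken mod 8.
Σ = (-22) + (-32) + (0) + (-18) + (-156) + (-169) + (-27) + (-18) = -442
Area = |Σ|/2 = 221.

221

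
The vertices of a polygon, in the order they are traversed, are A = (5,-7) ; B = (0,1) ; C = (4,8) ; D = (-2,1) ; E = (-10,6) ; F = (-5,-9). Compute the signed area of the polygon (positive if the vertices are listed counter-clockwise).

109.5

Apply the shoelace formula: 2A = Σ (x_i·y_{i+1} − x_{i+1}·y_i), indices taken mod 6.
Σ = (5) + (-4) + (20) + (-2) + (120) + (80) = 219
Signed area = Σ/2 = 109.5 (positive ⇒ counter-clockwise traversal).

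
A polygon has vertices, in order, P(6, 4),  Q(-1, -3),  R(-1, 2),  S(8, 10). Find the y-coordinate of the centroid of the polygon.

Apply the surveyor's formula. First the cross-terms c_i = x_i·y_{i+1} − x_{i+1}·y_i:
  -14, -5, -26, -28  ⇒  2A = -73, A = -36.5.
Then Σ (y_i + y_{i+1})·c_i = -713, so ȳ = -713 / (6·(-36.5)) = 713/219.

713/219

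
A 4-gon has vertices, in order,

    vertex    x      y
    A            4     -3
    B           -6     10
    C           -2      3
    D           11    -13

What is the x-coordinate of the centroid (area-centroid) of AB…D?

Apply the surveyor's formula. First the cross-terms c_i = x_i·y_{i+1} − x_{i+1}·y_i:
  22, 2, -7, 19  ⇒  2A = 36, A = 18.
Then Σ (x_i + x_{i+1})·c_i = 162, so x̄ = 162 / (6·18) = 1.5.

1.5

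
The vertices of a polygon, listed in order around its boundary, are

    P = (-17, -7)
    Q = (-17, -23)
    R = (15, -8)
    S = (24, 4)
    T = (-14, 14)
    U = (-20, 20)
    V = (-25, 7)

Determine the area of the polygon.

1025.5

P→Q: (-17)(-23) − (-17)(-7) = 272
Q→R: (-17)(-8) − (15)(-23) = 481
R→S: (15)(4) − (24)(-8) = 252
S→T: (24)(14) − (-14)(4) = 392
T→U: (-14)(20) − (-20)(14) = 0
U→V: (-20)(7) − (-25)(20) = 360
V→P: (-25)(-7) − (-17)(7) = 294
Σ = 2051
Area = |Σ|/2 = 1025.5.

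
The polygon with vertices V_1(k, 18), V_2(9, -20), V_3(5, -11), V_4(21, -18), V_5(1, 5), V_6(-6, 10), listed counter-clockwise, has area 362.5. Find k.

-23

The doubled signed area Σ (x_i y_{i+1} − x_{i+1} y_i) is linear in k.
With k=0 it equals 35; the coefficient of k is -30 (from the two edges through V_1).
So -30·k + 35 = 2·362.5 = 725 ⇒ k = -23.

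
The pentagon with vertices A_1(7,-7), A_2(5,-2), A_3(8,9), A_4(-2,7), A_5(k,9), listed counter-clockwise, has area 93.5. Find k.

The doubled signed area Σ (x_i y_{i+1} − x_{i+1} y_i) is linear in k.
With k=0 it equals 75; the coefficient of k is -14 (from the two edges through A_5).
So -14·k + 75 = 2·93.5 = 187 ⇒ k = -8.

-8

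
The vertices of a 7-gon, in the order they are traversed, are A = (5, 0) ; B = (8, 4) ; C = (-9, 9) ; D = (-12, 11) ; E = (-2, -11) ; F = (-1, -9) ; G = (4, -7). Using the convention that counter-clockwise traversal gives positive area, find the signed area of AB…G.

188

Apply Gauss's area formula: 2A = Σ (x_i·y_{i+1} − x_{i+1}·y_i), indices taken mod 7.
A→B: (5)(4) − (8)(0) = 20
B→C: (8)(9) − (-9)(4) = 108
C→D: (-9)(11) − (-12)(9) = 9
D→E: (-12)(-11) − (-2)(11) = 154
E→F: (-2)(-9) − (-1)(-11) = 7
F→G: (-1)(-7) − (4)(-9) = 43
G→A: (4)(0) − (5)(-7) = 35
Σ = 376
Signed area = Σ/2 = 188 (positive ⇒ counter-clockwise traversal).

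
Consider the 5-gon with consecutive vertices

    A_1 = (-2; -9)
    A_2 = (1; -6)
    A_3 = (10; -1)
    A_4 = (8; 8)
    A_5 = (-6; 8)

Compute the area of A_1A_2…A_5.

175

A_1→A_2: (-2)(-6) − (1)(-9) = 21
A_2→A_3: (1)(-1) − (10)(-6) = 59
A_3→A_4: (10)(8) − (8)(-1) = 88
A_4→A_5: (8)(8) − (-6)(8) = 112
A_5→A_1: (-6)(-9) − (-2)(8) = 70
Σ = 350
Area = |Σ|/2 = 175.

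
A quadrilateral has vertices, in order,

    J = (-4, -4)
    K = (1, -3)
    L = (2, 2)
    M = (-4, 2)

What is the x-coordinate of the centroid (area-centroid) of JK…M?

Apply the surveyor's formula. First the cross-terms c_i = x_i·y_{i+1} − x_{i+1}·y_i:
  16, 8, 12, 24  ⇒  2A = 60, A = 30.
Then Σ (x_i + x_{i+1})·c_i = -240, so x̄ = -240 / (6·30) = -4/3.

-4/3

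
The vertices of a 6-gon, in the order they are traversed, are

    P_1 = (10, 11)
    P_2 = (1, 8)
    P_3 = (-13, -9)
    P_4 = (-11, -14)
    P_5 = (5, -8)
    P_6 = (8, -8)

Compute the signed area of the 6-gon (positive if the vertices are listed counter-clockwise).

298.5

Apply Gauss's area formula: 2A = Σ (x_i·y_{i+1} − x_{i+1}·y_i), indices taken mod 6.
Σ = (69) + (95) + (83) + (158) + (24) + (168) = 597
Signed area = Σ/2 = 298.5 (positive ⇒ counter-clockwise traversal).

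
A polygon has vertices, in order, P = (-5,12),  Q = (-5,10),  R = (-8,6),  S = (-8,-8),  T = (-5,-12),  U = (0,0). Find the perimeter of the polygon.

52

|PQ| = √((0)² + (-2)²) = √4 = 2
|QR| = √((-3)² + (-4)²) = √25 = 5
|RS| = √((0)² + (-14)²) = √196 = 14
|ST| = √((3)² + (-4)²) = √25 = 5
|TU| = √((5)² + (12)²) = √169 = 13
|UP| = √((-5)² + (12)²) = √169 = 13
Perimeter = 2 + 5 + 14 + 5 + 13 + 13 = 52.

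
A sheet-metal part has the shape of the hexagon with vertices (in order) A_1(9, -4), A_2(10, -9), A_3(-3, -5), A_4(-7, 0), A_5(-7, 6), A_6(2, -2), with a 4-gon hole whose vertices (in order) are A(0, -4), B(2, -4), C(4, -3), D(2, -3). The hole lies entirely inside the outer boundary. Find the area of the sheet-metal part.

89.5

Outer boundary:
Apply the shoelace formula: 2A = Σ (x_i·y_{i+1} − x_{i+1}·y_i), indices taken mod 6.
Σ = (-41) + (-77) + (-35) + (-42) + (2) + (10) = -183
Area = |Σ|/2 = 91.5.
Hole:
Apply Gauss's area formula: 2A = Σ (x_i·y_{i+1} − x_{i+1}·y_i), indices taken mod 4.
Σ = (8) + (10) + (-6) + (-8) = 4
Area = |Σ|/2 = 2.
Net area = 91.5 − 2 = 89.5.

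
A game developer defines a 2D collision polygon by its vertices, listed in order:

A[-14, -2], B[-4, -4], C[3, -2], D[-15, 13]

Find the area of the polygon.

Apply the surveyor's formula: 2A = Σ (x_i·y_{i+1} − x_{i+1}·y_i), indices taken mod 4.
Σ = (48) + (20) + (9) + (212) = 289
Area = |Σ|/2 = 144.5.

144.5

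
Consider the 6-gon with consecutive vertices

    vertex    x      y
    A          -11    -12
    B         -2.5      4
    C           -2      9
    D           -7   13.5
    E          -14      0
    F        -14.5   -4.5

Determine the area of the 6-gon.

162

Apply the shoelace formula: 2A = Σ (x_i·y_{i+1} − x_{i+1}·y_i), indices taken mod 6.
Σ = (-74) + (-14.5) + (36) + (189) + (63) + (124.5) = 324
Area = |Σ|/2 = 162.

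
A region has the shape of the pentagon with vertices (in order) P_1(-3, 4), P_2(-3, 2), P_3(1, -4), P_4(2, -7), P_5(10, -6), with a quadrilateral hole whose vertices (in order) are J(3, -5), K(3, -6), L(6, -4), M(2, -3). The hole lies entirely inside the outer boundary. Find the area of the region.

Outer boundary:
Apply the shoelace (surveyor's) formula: 2A = Σ (x_i·y_{i+1} − x_{i+1}·y_i), indices taken mod 5.
P_1→P_2: (-3)(2) − (-3)(4) = 6
P_2→P_3: (-3)(-4) − (1)(2) = 10
P_3→P_4: (1)(-7) − (2)(-4) = 1
P_4→P_5: (2)(-6) − (10)(-7) = 58
P_5→P_1: (10)(4) − (-3)(-6) = 22
Σ = 97
Area = |Σ|/2 = 48.5.
Hole:
Apply the surveyor's formula: 2A = Σ (x_i·y_{i+1} − x_{i+1}·y_i), indices taken mod 4.
Σ = (-3) + (24) + (-10) + (-1) = 10
Area = |Σ|/2 = 5.
Net area = 48.5 − 5 = 43.5.

43.5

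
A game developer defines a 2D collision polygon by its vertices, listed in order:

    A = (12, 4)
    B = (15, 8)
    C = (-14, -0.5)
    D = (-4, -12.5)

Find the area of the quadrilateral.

Apply the surveyor's formula: 2A = Σ (x_i·y_{i+1} − x_{i+1}·y_i), indices taken mod 4.
Cross-terms: 36, 104.5, 173, 134  ⇒  Σ = 447.5
Area = |Σ|/2 = 223.75.

223.75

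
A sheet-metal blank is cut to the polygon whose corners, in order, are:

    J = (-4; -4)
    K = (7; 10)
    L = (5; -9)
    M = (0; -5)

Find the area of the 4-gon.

Σ = (-12) + (-113) + (-25) + (-20) = -170
Area = |Σ|/2 = 85.

85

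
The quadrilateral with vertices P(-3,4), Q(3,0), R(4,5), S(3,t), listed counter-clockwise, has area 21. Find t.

6

Write out the shoelace sum; only the two edges meeting at S involve t:
2·Area = [(4·t − 3·5) + (3·4 − (-3)·t)] + 3
       = 7·t + 0 = 42
⇒ t = 6.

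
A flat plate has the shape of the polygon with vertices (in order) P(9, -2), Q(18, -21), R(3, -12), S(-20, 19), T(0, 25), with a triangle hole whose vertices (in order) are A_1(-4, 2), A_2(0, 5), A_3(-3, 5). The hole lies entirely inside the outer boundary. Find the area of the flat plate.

Outer boundary:
Apply Gauss's area formula: 2A = Σ (x_i·y_{i+1} − x_{i+1}·y_i), indices taken mod 5.
Cross-terms: -153, -153, -183, -500, -225  ⇒  Σ = -1214
Area = |Σ|/2 = 607.
Hole:
Cross-terms: -20, 15, 14  ⇒  Σ = 9
Area = |Σ|/2 = 4.5.
Net area = 607 − 4.5 = 602.5.

602.5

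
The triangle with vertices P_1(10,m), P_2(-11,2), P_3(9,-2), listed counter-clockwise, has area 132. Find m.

Write out the shoelace sum; only the two edges meeting at P_1 involve m:
2·Area = [(9·m − 10·(-2)) + (10·2 − (-11)·m)] + 4
       = 20·m + 44 = 264
⇒ m = 11.

11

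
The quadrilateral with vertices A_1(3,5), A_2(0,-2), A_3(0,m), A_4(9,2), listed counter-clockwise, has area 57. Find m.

Write out the shoelace sum; only the two edges meeting at A_3 involve m:
2·Area = [(0·m − 0·(-2)) + (0·2 − 9·m)] + 33
       = -9·m + 33 = 114
⇒ m = -9.

-9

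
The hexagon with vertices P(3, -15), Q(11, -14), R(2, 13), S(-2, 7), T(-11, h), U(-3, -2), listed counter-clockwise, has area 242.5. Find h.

1

Write out the shoelace sum; only the two edges meeting at T involve h:
2·Area = [((-2)·h − (-11)·7) + ((-11)·(-2) − (-3)·h)] + 385
       = 1·h + 484 = 485
⇒ h = 1.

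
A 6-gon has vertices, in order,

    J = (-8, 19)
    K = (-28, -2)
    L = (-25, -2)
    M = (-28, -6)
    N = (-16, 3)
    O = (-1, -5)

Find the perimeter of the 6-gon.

94

|JK| = √((-20)² + (-21)²) = √841 = 29
|KL| = √((3)² + (0)²) = √9 = 3
|LM| = √((-3)² + (-4)²) = √25 = 5
|MN| = √((12)² + (9)²) = √225 = 15
|NO| = √((15)² + (-8)²) = √289 = 17
|OJ| = √((-7)² + (24)²) = √625 = 25
Perimeter = 29 + 3 + 5 + 15 + 17 + 25 = 94.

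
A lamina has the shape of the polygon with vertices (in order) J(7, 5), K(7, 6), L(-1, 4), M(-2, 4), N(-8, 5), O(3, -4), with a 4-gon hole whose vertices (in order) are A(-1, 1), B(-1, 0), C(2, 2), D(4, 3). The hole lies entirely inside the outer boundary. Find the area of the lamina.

Outer boundary:
Apply the shoelace formula: 2A = Σ (x_i·y_{i+1} − x_{i+1}·y_i), indices taken mod 6.
Σ = (7) + (34) + (4) + (22) + (17) + (43) = 127
Area = |Σ|/2 = 63.5.
Hole:
Apply Gauss's area formula: 2A = Σ (x_i·y_{i+1} − x_{i+1}·y_i), indices taken mod 4.
Σ = (1) + (-2) + (-2) + (7) = 4
Area = |Σ|/2 = 2.
Net area = 63.5 − 2 = 61.5.

61.5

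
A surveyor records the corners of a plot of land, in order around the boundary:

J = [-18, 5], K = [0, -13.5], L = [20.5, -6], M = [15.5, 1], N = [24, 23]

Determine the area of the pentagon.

749.875

Σ = (243) + (276.75) + (113.5) + (332.5) + (534) = 1499.75
Area = |Σ|/2 = 749.875.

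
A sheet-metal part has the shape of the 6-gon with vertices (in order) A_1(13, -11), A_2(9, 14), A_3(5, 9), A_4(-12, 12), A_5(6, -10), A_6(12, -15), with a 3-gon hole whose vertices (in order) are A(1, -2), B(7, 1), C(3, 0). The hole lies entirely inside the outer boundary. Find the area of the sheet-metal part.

297.5

Outer boundary:
Apply the shoelace (surveyor's) formula: 2A = Σ (x_i·y_{i+1} − x_{i+1}·y_i), indices taken mod 6.
Σ = (281) + (11) + (168) + (48) + (30) + (63) = 601
Area = |Σ|/2 = 300.5.
Hole:
Apply the shoelace (surveyor's) formula: 2A = Σ (x_i·y_{i+1} − x_{i+1}·y_i), indices taken mod 3.
A→B: (1)(1) − (7)(-2) = 15
B→C: (7)(0) − (3)(1) = -3
C→A: (3)(-2) − (1)(0) = -6
Σ = 6
Area = |Σ|/2 = 3.
Net area = 300.5 − 3 = 297.5.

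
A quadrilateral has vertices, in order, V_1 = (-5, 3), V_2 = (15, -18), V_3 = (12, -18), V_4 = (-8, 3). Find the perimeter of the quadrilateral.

|V_1V_2| = √((20)² + (-21)²) = √841 = 29
|V_2V_3| = √((-3)² + (0)²) = √9 = 3
|V_3V_4| = √((-20)² + (21)²) = √841 = 29
|V_4V_1| = √((3)² + (0)²) = √9 = 3
Perimeter = 29 + 3 + 29 + 3 = 64.

64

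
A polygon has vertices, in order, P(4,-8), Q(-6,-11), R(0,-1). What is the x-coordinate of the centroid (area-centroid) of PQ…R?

-2/3

Apply the shoelace (surveyor's) formula. First the cross-terms c_i = x_i·y_{i+1} − x_{i+1}·y_i:
  -92, 6, 4  ⇒  2A = -82, A = -41.
Then Σ (x_i + x_{i+1})·c_i = 164, so x̄ = 164 / (6·(-41)) = -2/3.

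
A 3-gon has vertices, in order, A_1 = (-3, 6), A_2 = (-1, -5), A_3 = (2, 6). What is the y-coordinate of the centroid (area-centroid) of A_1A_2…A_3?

Apply the shoelace formula. First the cross-terms c_i = x_i·y_{i+1} − x_{i+1}·y_i:
  21, 4, 30  ⇒  2A = 55, A = 27.5.
Then Σ (y_i + y_{i+1})·c_i = 385, so ȳ = 385 / (6·27.5) = 7/3.

7/3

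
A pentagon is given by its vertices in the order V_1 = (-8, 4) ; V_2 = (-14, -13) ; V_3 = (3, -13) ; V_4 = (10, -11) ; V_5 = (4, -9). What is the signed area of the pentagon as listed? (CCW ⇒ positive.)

Apply Gauss's area formula: 2A = Σ (x_i·y_{i+1} − x_{i+1}·y_i), indices taken mod 5.
Cross-terms: 160, 221, 97, -46, -56  ⇒  Σ = 376
Signed area = Σ/2 = 188 (positive ⇒ counter-clockwise traversal).

188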